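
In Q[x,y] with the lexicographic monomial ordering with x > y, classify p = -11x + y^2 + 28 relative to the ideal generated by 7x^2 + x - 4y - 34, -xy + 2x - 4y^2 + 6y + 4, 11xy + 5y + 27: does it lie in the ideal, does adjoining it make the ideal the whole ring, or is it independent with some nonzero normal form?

First compute the reduced Gröbner basis of I by Buchberger's algorithm.
f_1 = 7x^2 + x - 4y - 34, LT = x^2.
f_2 = -xy + 2x - 4y^2 + 6y + 4, LT = xy.
f_3 = 11xy + 5y + 27, LT = xy.

S(f_1,f_2): lcm = x^2y. S = 2x^2 - 4xy^2 + 43/7xy + 4x - 4/7y^2 - 34/7y.
  reduce S modulo (f_1, f_2, f_3):
  remainder 16y^3 - 120/7y^2 - 216/7y + 16/7 ≠ 0; add h_4 = 16y^3 - 120/7y^2 - 216/7y + 16/7 to the basis.

S(f_1,f_3): lcm = x^2y. S = -24/77xy - 27/11x - 4/7y^2 - 34/7y.
  reduce S modulo (f_1, f_2, f_3, h_4):
  remainder -237/77x + 52/77y^2 - 74/11y - 96/77 ≠ 0; add h_5 = -237/77x + 52/77y^2 - 74/11y - 96/77 to the basis.

S(f_2,f_3): lcm = xy. S = -2x + 4y^2 - 71/11y - 71/11.
  reduce S modulo (f_1, f_2, f_3, h_4, h_5):
  remainder 844/237y^2 - 5431/2607y - 4905/869 ≠ 0; add h_6 = 844/237y^2 - 5431/2607y - 4905/869 to the basis.

S(f_3,h_4): lcm = xy^3. S = 15/14xy^2 + 27/14xy - 1/7x + 5/11y^3 + 27/11y^2.
  reduce S modulo (f_1, f_2, f_3, h_4, h_5, h_6):
  remainder -18660079/10008152y - 18660079/10008152 ≠ 0; add h_7 = -18660079/10008152y - 18660079/10008152 to the basis.

The other S-polynomials (S(f_1,h_4), S(f_2,h_4), S(f_1,h_5), S(f_2,h_5), S(f_3,h_5), S(h_4,h_5), S(f_1,h_6), S(f_2,h_6), S(f_3,h_6), S(h_4,h_6), S(h_5,h_6), S(f_1,h_7), S(f_2,h_7), S(f_3,h_7), S(h_4,h_7), S(h_5,h_7), S(h_6,h_7)) all reduce to 0 modulo the current basis, so we have a Gröbner basis.
Inter-reduce: drop elements whose leading term is divisible by another's, tail-reduce, and make monic.
Reduced Gröbner basis: {x - 2, y + 1}.
Label its elements g_1 = x - 2, g_2 = y + 1.

Reduce p = -11x + y^2 + 28 modulo G:
  leading term x: subtract (-11)·g_1 from -11x + y^2 + 28 → y^2 + 6
  leading term y^2: subtract (y)·g_2 from y^2 + 6 → -y + 6
  leading term y: subtract (-1)·g_2 from -y + 6 → 7
  leading term 1: no divisor's leading term divides it; move 7 to the remainder.
  normal form = 7.
The normal form is nonzero, so p ∉ I. Since p minus its normal form lies in I, I + (p) = I + (r) where r = 7; decide whether this ideal is the whole ring.
Here r = 7 is a nonzero constant, hence a unit: 1 ∈ I + (p), the Gröbner basis of I + (p) is {1}, and the enlarged system has no common solution — adjoining p is inconsistent.

The remainder on division by a Gröbner basis is unique — it is the normal form.

Adjoining -11x + y^2 + 28 makes the ideal the whole ring: the system is inconsistent.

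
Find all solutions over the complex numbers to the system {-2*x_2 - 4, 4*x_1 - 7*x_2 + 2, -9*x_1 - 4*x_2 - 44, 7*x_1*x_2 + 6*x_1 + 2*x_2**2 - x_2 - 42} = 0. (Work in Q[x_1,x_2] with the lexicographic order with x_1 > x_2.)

Compute a lex Gröbner basis by Buchberger's algorithm.
f_1 = -2*x_2 - 4, LT = x_2.
f_2 = 4*x_1 - 7*x_2 + 2, LT = x_1.
f_3 = -9*x_1 - 4*x_2 - 44, LT = x_1.
f_4 = 7*x_1*x_2 + 6*x_1 + 2*x_2**2 - x_2 - 42, LT = x_1*x_2.

The S-polynomials (S(f_1,f_2), S(f_1,f_3), S(f_1,f_4), S(f_2,f_3), S(f_2,f_4), S(f_3,f_4)) all reduce to 0 modulo the current basis, so we have a Gröbner basis.
Inter-reduce: drop elements whose leading term is divisible by another's, tail-reduce, and make monic.
Reduced Gröbner basis: {x_1 + 4, x_2 + 2}.

Since the basis is lex-ordered, x_2 + 2 is univariate in x_2. Its roots are {-2}. Back-substituting each root into the other basis elements fixes the other coordinates.
  x_2 = -2: the earlier basis element becomes x_1 + 4 = 0, giving x_1 = -4 — point (-4, -2).

{(-4, -2)}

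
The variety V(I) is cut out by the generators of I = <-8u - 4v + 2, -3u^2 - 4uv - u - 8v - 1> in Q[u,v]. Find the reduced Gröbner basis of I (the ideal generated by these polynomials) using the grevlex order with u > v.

G = {v^2 - 31/5v - 23/20, u + 1/2v - 1/4}

f_1 = -8u - 4v + 2, LT = u.
f_2 = -3u^2 - 4uv - u - 8v - 1, LT = u^2.

S(f_1,f_2): lcm = u^2. S = -5/6uv - 7/12u - 8/3v - 1/3.
  reduce S modulo (f_1, f_2):
  remainder 5/12v^2 - 31/12v - 23/48 ≠ 0; add g_3 = 5/12v^2 - 31/12v - 23/48 to the basis.

The other S-polynomials (S(f_1,g_3), S(f_2,g_3)) all reduce to 0 modulo the current basis, so we have a Gröbner basis.
Inter-reduce: drop elements whose leading term is divisible by another's, tail-reduce, and make monic.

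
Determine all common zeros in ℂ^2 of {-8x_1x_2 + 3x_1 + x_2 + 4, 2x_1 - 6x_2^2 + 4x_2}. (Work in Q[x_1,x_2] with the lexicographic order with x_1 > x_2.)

{(1, 1), (-69/128 + 5*sqrt(383)*I/128, 1/48 - sqrt(383)*I/48), (-69/128 - 5*sqrt(383)*I/128, 1/48 + sqrt(383)*I/48)}

Compute a lex Gröbner basis by Buchberger's algorithm.
f_1 = -8x_1x_2 + 3x_1 + x_2 + 4, LT = x_1x_2.
f_2 = 2x_1 - 6x_2^2 + 4x_2, LT = x_1.

S(f_1,f_2): lcm = x_1x_2. S = -3/8x_1 + 3x_2^3 - 2x_2^2 - 1/8x_2 - 1/2.
  leading term x_1: subtract (-3/16)·f_2 from -3/8x_1 + 3x_2^3 - 2x_2^2 - 1/8x_2 - 1/2 → 3x_2^3 - 25/8x_2^2 + 5/8x_2 - 1/2
  leading term x_2^3: no divisor's leading term divides it; move 3x_2^3 to the remainder.
  leading term x_2^2: no divisor's leading term divides it; move -25/8x_2^2 to the remainder.
  leading term x_2: no divisor's leading term divides it; move 5/8x_2 to the remainder.
  leading term 1: no divisor's leading term divides it; move -1/2 to the remainder.
  remainder 3x_2^3 - 25/8x_2^2 + 5/8x_2 - 1/2 ≠ 0; add h_3 = 3x_2^3 - 25/8x_2^2 + 5/8x_2 - 1/2 to the basis.

The other S-polynomials (S(f_1,h_3), S(f_2,h_3)) all reduce to 0 modulo the current basis, so we have a Gröbner basis.
Inter-reduce: drop elements whose leading term is divisible by another's, tail-reduce, and make monic.
Reduced Gröbner basis: {x_1 - 3x_2^2 + 2x_2, x_2^3 - 25/24x_2^2 + 5/24x_2 - 1/6}.

Since the basis is lex-ordered, x_2^3 - 25/24x_2^2 + 5/24x_2 - 1/6 is univariate in x_2. Its roots are {1, 1/48 - sqrt(383)*I/48, 1/48 + sqrt(383)*I/48}. Back-substituting each root into the other basis elements fixes the other coordinates.
  x_2 = 1: the earlier basis element becomes x_1 - 1 = 0, giving x_1 = 1 — point (1, 1).
  x_2 = 1/48 - sqrt(383)*I/48: the earlier basis element becomes x_1 + 69/128 - 5*sqrt(383)*I/128 = 0, giving x_1 = -69/128 + 5*sqrt(383)*I/128 — point (-69/128 + 5*sqrt(383)*I/128, 1/48 - sqrt(383)*I/48).
  x_2 = 1/48 + sqrt(383)*I/48: the earlier basis element becomes x_1 + 69/128 + 5*sqrt(383)*I/128 = 0, giving x_1 = -69/128 - 5*sqrt(383)*I/128 — point (-69/128 - 5*sqrt(383)*I/128, 1/48 + sqrt(383)*I/48).
Substituting each solution back into the original system confirms all equations vanish.
This is the nonlinear analogue of row-reducing a linear system.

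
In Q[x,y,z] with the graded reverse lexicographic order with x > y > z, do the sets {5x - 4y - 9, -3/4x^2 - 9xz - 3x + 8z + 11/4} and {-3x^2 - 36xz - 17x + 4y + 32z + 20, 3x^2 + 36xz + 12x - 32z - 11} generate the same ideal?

Two ideals are equal iff their reduced Gröbner bases coincide (the reduced basis is unique for a fixed ordering).
Buchberger on the first generating set:
f_1 = 5x - 4y - 9, LT = x.
f_2 = -3/4x^2 - 9xz - 3x + 8z + 11/4, LT = x^2.

S(f_1,f_2): lcm = x^2. S = -4/5xy - 12xz - 29/5x + 32/3z + 11/3.
  leading term xy: subtract (-4/25y)·f_1 from -4/5xy - 12xz - 29/5x + 32/3z + 11/3 → -16/25y^2 - 12xz - 29/5x - 36/25y + 32/3z + 11/3
  leading term y^2: no divisor's leading term divides it; move -16/25y^2 to the remainder.
  leading term xz: subtract (-12/5z)·f_1 from -12xz - 29/5x - 36/25y + 32/3z + 11/3 → -48/5yz - 29/5x - 36/25y - 164/15z + 11/3
  leading term yz: no divisor's leading term divides it; move -48/5yz to the remainder.
  leading term x: subtract (-29/25)·f_1 from -29/5x - 36/25y - 164/15z + 11/3 → -152/25y - 164/15z - 508/75
  leading term y: no divisor's leading term divides it; move -152/25y to the remainder.
  leading term z: no divisor's leading term divides it; move -164/15z to the remainder.
  leading term 1: no divisor's leading term divides it; move -508/75 to the remainder.
  remainder -16/25y^2 - 48/5yz - 152/25y - 164/15z - 508/75 ≠ 0; add g_3 = -16/25y^2 - 48/5yz - 152/25y - 164/15z - 508/75 to the basis.

The other S-polynomials (S(f_1,g_3), S(f_2,g_3)) all reduce to 0 modulo the current basis, so we have a Gröbner basis.
Inter-reduce: drop elements whose leading term is divisible by another's, tail-reduce, and make monic.
Reduced Gröbner basis: {y^2 + 15yz + 19/2y + 205/12z + 127/12, x - 4/5y - 9/5}.

Buchberger on the second generating set:
h_1 = -3x^2 - 36xz - 17x + 4y + 32z + 20, LT = x^2.
h_2 = 3x^2 + 36xz + 12x - 32z - 11, LT = x^2.

S(h_1,h_2): lcm = x^2. S = 5/3x - 4/3y - 3.
  leading term x: no divisor's leading term divides it; move 5/3x to the remainder.
  leading term y: no divisor's leading term divides it; move -4/3y to the remainder.
  leading term 1: no divisor's leading term divides it; move -3 to the remainder.
  remainder 5/3x - 4/3y - 3 ≠ 0; add k_3 = 5/3x - 4/3y - 3 to the basis.

S(h_1,k_3): lcm = x^2. S = 4/5xy + 12xz + 112/15x - 4/3y - 32/3z - 20/3.
  leading term xy: subtract (12/25y)·k_3 from 4/5xy + 12xz + 112/15x - 4/3y - 32/3z - 20/3 → 16/25y^2 + 12xz + 112/15x + 8/75y - 32/3z - 20/3
  leading term y^2: no divisor's leading term divides it; move 16/25y^2 to the remainder.
  leading term xz: subtract (36/5z)·k_3 from 12xz + 112/15x + 8/75y - 32/3z - 20/3 → 48/5yz + 112/15x + 8/75y + 164/15z - 20/3
  leading term yz: no divisor's leading term divides it; move 48/5yz to the remainder.
  leading term x: subtract (112/25)·k_3 from 112/15x + 8/75y + 164/15z - 20/3 → 152/25y + 164/15z + 508/75
  leading term y: no divisor's leading term divides it; move 152/25y to the remainder.
  leading term z: no divisor's leading term divides it; move 164/15z to the remainder.
  leading term 1: no divisor's leading term divides it; move 508/75 to the remainder.
  remainder 16/25y^2 + 48/5yz + 152/25y + 164/15z + 508/75 ≠ 0; add k_4 = 16/25y^2 + 48/5yz + 152/25y + 164/15z + 508/75 to the basis.

The other S-polynomials (S(h_2,k_3), S(h_1,k_4), S(h_2,k_4), S(k_3,k_4)) all reduce to 0 modulo the current basis, so we have a Gröbner basis.
Inter-reduce: drop elements whose leading term is divisible by another's, tail-reduce, and make monic.
Reduced Gröbner basis: {y^2 + 15yz + 19/2y + 205/12z + 127/12, x - 4/5y - 9/5}.

Same reduced basis, so the two generating sets span the same ideal.

Yes, the ideals are equal.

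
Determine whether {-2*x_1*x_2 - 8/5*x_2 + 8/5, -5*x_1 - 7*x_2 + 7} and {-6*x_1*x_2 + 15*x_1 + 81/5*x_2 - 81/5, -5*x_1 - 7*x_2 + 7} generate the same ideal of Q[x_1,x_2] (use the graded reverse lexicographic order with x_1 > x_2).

Yes, the ideals are equal.

Two ideals are equal iff their reduced Gröbner bases coincide (the reduced basis is unique for a fixed ordering).
Buchberger on the first generating set:
f_1 = -2*x_1*x_2 - 8/5*x_2 + 8/5, LT = x_1*x_2.
f_2 = -5*x_1 - 7*x_2 + 7, LT = x_1.

S(f_1,f_2): lcm = x_1*x_2. S = -7/5*x_2**2 + 11/5*x_2 - 4/5.
  reduce S modulo (f_1, f_2):
  remainder -7/5*x_2**2 + 11/5*x_2 - 4/5 ≠ 0; add g_3 = -7/5*x_2**2 + 11/5*x_2 - 4/5 to the basis.

The other S-polynomials (S(f_1,g_3), S(f_2,g_3)) all reduce to 0 modulo the current basis, so we have a Gröbner basis.
Inter-reduce: drop elements whose leading term is divisible by another's, tail-reduce, and make monic.
Reduced Gröbner basis: {x_2**2 - 11/7*x_2 + 4/7, x_1 + 7/5*x_2 - 7/5}.

Buchberger on the second generating set:
h_1 = -6*x_1*x_2 + 15*x_1 + 81/5*x_2 - 81/5, LT = x_1*x_2.
h_2 = -5*x_1 - 7*x_2 + 7, LT = x_1.

S(h_1,h_2): lcm = x_1*x_2. S = -7/5*x_2**2 - 5/2*x_1 - 13/10*x_2 + 27/10.
  reduce S modulo (h_1, h_2):
  remainder -7/5*x_2**2 + 11/5*x_2 - 4/5 ≠ 0; add k_3 = -7/5*x_2**2 + 11/5*x_2 - 4/5 to the basis.

The other S-polynomials (S(h_1,k_3), S(h_2,k_3)) all reduce to 0 modulo the current basis, so we have a Gröbner basis.
Inter-reduce: drop elements whose leading term is divisible by another's, tail-reduce, and make monic.
Reduced Gröbner basis: {x_2**2 - 11/7*x_2 + 4/7, x_1 + 7/5*x_2 - 7/5}.

Same reduced basis, so the two generating sets span the same ideal.
The choice of monomial ordering does not affect the verdict — as long as both bases are computed under the same ordering, their equality decides ideal equality.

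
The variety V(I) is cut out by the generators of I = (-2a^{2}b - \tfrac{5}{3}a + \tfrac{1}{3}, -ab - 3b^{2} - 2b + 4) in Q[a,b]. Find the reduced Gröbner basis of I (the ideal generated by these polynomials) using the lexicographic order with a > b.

G = {a + \tfrac{54}{29}b^{3} + \tfrac{72}{29}b^{2} - \tfrac{48}{29}b - \tfrac{49}{29}, b^{4} + \tfrac{4}{3}b^{3} - \tfrac{5}{2}b^{2} - \tfrac{107}{54}b + \tfrac{58}{27}}

f_1 = -2a^{2}b - \tfrac{5}{3}a + \tfrac{1}{3}, LT = a^{2}b.
f_2 = -ab - 3b^{2} - 2b + 4, LT = ab.

S(f_1,f_2): lcm = a^{2}b. S = -3ab^{2} - 2ab + \tfrac{29}{6}a - \tfrac{1}{6}.
  reduce S modulo (f_1, f_2):
  remainder \tfrac{29}{6}a + 9b^{3} + 12b^{2} - 8b - \tfrac{49}{6} ≠ 0; add g_3 = \tfrac{29}{6}a + 9b^{3} + 12b^{2} - 8b - \tfrac{49}{6} to the basis.

S(f_1,g_3): lcm = a^{2}b. S = -\tfrac{54}{29}ab^{4} - \tfrac{72}{29}ab^{3} + \tfrac{48}{29}ab^{2} + \tfrac{49}{29}ab + \tfrac{5}{6}a - \tfrac{1}{6}.
  reduce S modulo (f_1, f_2, g_3):
  remainder \tfrac{162}{29}b^{5} + \tfrac{324}{29}b^{4} - 9b^{3} - \tfrac{591}{29}b^{2} + \tfrac{134}{29}b + 8 ≠ 0; add g_4 = \tfrac{162}{29}b^{5} + \tfrac{324}{29}b^{4} - 9b^{3} - \tfrac{591}{29}b^{2} + \tfrac{134}{29}b + 8 to the basis.

S(f_2,g_3): lcm = ab. S = -\tfrac{54}{29}b^{4} - \tfrac{72}{29}b^{3} + \tfrac{135}{29}b^{2} + \tfrac{107}{29}b - 4.
  reduce S modulo (f_1, f_2, g_3, g_4):
  remainder -\tfrac{54}{29}b^{4} - \tfrac{72}{29}b^{3} + \tfrac{135}{29}b^{2} + \tfrac{107}{29}b - 4 ≠ 0; add g_5 = -\tfrac{54}{29}b^{4} - \tfrac{72}{29}b^{3} + \tfrac{135}{29}b^{2} + \tfrac{107}{29}b - 4 to the basis.

The other S-polynomials (S(f_1,g_4), S(f_2,g_4), S(g_3,g_4), S(f_1,g_5), S(f_2,g_5), S(g_3,g_5), S(g_4,g_5)) all reduce to 0 modulo the current basis, so we have a Gröbner basis.
Inter-reduce: drop elements whose leading term is divisible by another's, tail-reduce, and make monic.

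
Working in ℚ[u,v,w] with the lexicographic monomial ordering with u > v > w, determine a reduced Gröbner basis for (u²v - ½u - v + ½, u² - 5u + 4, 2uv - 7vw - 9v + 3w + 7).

G = {u - 35vw - 35v + 15w + 34, v²w + v² - 37/70vw - 11/10v + 3/70w + 1/10, vw² + 4vw + 3v - 3/7w² - 16/7w - 3}

f_1 = u²v - ½u - v + ½, LT = u²v.
f_2 = u² - 5u + 4, LT = u².
f_3 = 2uv - 7vw - 9v + 3w + 7, LT = uv.

S(f_1,f_2): lcm = u²v. S = 5uv - ½u - 5v + ½.
  reduce S modulo (f_1, f_2, f_3):
  remainder -½u + 35/2vw + 35/2v - 15/2w - 17 ≠ 0; add g_4 = -½u + 35/2vw + 35/2v - 15/2w - 17 to the basis.

S(f_1,f_3): lcm = u²v. S = 7/2uvw + 9/2uv - 3/2uw - 4u - v + ½.
  reduce S modulo (f_1, f_2, f_3, g_4):
  remainder -161/4vw² - 161vw - 483/4v + 69/4w² + 92w + 483/4 ≠ 0; add g_5 = -161/4vw² - 161vw - 483/4v + 69/4w² + 92w + 483/4 to the basis.

S(f_1,g_4): lcm = u²v. S = 35uv²w + 35uv² - 15uvw - 34uv - ½u - v + ½.
  reduce S modulo (f_1, f_2, f_3, g_4, g_5):
  remainder -210v²w - 210v² + 111vw + 231v - 9w - 21 ≠ 0; add g_6 = -210v²w - 210v² + 111vw + 231v - 9w - 21 to the basis.

The other S-polynomials (S(f_2,f_3), S(f_2,g_4), S(f_3,g_4), S(f_1,g_5), S(f_2,g_5), S(f_3,g_5), S(g_4,g_5), S(f_1,g_6), S(f_2,g_6), S(f_3,g_6), S(g_4,g_6), S(g_5,g_6)) all reduce to 0 modulo the current basis, so we have a Gröbner basis.
Inter-reduce: drop elements whose leading term is divisible by another's, tail-reduce, and make monic.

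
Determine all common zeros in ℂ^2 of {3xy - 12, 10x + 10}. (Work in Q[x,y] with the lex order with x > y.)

{(-1, -4)}

Compute a lex Gröbner basis by Buchberger's algorithm.
f_1 = 3xy - 12, LT = xy.
f_2 = 10x + 10, LT = x.

S(f_1,f_2): lcm = xy. S = -y - 4.
  leading term y: no divisor's leading term divides it; move -y to the remainder.
  leading term 1: no divisor's leading term divides it; move -4 to the remainder.
  remainder -y - 4 ≠ 0; add h_3 = -y - 4 to the basis.

The other S-polynomials (S(f_1,h_3), S(f_2,h_3)) all reduce to 0 modulo the current basis, so we have a Gröbner basis.
Inter-reduce: drop elements whose leading term is divisible by another's, tail-reduce, and make monic.
Reduced Gröbner basis: {x + 1, y + 4}.

The lex basis is triangular: the last element involves only y. Solving y + 4 = 0 gives y ∈ {-4}; substituting each value into the earlier elements determines the remaining variables.
  y = -4: the earlier basis element becomes x + 1 = 0, giving x = -1 — point (-1, -4).
Zero-dimensionality of the ideal guarantees finitely many solutions over ℂ.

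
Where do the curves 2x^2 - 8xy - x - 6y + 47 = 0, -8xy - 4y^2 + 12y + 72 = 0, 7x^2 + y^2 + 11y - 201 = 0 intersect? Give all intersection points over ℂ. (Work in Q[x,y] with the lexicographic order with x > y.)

Compute a lex Gröbner basis by Buchberger's algorithm.
f_1 = 2x^2 - 8xy - x - 6y + 47, LT = x^2.
f_2 = -8xy - 4y^2 + 12y + 72, LT = xy.
f_3 = 7x^2 + y^2 + 11y - 201, LT = x^2.

S(f_1,f_2): lcm = x^2y. S = -9/2xy^2 + xy + 9x - 3y^2 + 47/2y.
  reduce S modulo (f_1, f_2, f_3):
  remainder 9x + 9/4y^3 - 41/4y^2 - 31/2y + 9 ≠ 0; add h_4 = 9x + 9/4y^3 - 41/4y^2 - 31/2y + 9 to the basis.

S(f_1,f_3): lcm = x^2. S = -4xy - 1/2x - 1/7y^2 - 32/7y + 731/14.
  reduce S modulo (f_1, f_2, f_3, h_4):
  remainder 1/8y^3 + 649/504y^2 - 2881/252y + 117/7 ≠ 0; add h_5 = 1/8y^3 + 649/504y^2 - 2881/252y + 117/7 to the basis.

S(f_2,f_3): lcm = x^2y. S = 1/2xy^2 - 3/2xy - 9x - 1/7y^3 - 11/7y^2 + 201/7y.
  reduce S modulo (f_1, f_2, f_3, h_4, h_5):
  remainder -51955/1764y^2 + 326903/1764y - 24777/98 ≠ 0; add h_6 = -51955/1764y^2 + 326903/1764y - 24777/98 to the basis.

S(f_2,h_5): lcm = xy^3. S = -649/63xy^2 + 5762/63xy - 936/7x + 1/2y^4 - 3/2y^3 - 9y^2.
  reduce S modulo (f_1, f_2, f_3, h_4, h_5, h_6):
  remainder -186955648/363685y + 373911296/363685 ≠ 0; add h_7 = -186955648/363685y + 373911296/363685 to the basis.

The other S-polynomials (S(f_1,h_4), S(f_2,h_4), S(f_3,h_4), S(f_1,h_5), S(f_3,h_5), S(h_4,h_5), S(f_1,h_6), S(f_2,h_6), S(f_3,h_6), S(h_4,h_6), S(h_5,h_6), S(f_1,h_7), S(f_2,h_7), S(f_3,h_7), S(h_4,h_7), S(h_5,h_7), S(h_6,h_7)) all reduce to 0 modulo the current basis, so we have a Gröbner basis.
Inter-reduce: drop elements whose leading term is divisible by another's, tail-reduce, and make monic.
Reduced Gröbner basis: {x - 5, y - 2}.

Elimination: the polynomial y - 2 lies in the elimination ideal for y, so y ∈ {2}. For each such y, the remaining basis elements (now univariate) give the rest of the solution.
  y = 2: the earlier basis element becomes x - 5 = 0, giving x = 5 — point (5, 2).

{(5, 2)}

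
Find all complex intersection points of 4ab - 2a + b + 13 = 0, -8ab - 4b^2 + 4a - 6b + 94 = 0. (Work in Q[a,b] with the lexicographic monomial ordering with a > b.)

Compute a lex Gröbner basis by Buchberger's algorithm.
f_1 = 4ab - 2a + b + 13, LT = ab.
f_2 = -8ab + 4a - 4b^2 - 6b + 94, LT = ab.

S(f_1,f_2): lcm = ab. S = -1/2b^2 - 1/2b + 15.
  reduce S modulo (f_1, f_2):
  remainder -1/2b^2 - 1/2b + 15 ≠ 0; add h_3 = -1/2b^2 - 1/2b + 15 to the basis.

S(f_1,h_3): lcm = ab^2. S = -3/2ab + 30a + 1/4b^2 + 13/4b.
  reduce S modulo (f_1, f_2, h_3):
  remainder 117/4a + 27/8b + 99/8 ≠ 0; add h_4 = 117/4a + 27/8b + 99/8 to the basis.

The other S-polynomials (S(f_2,h_3), S(f_1,h_4), S(f_2,h_4), S(h_3,h_4)) all reduce to 0 modulo the current basis, so we have a Gröbner basis.
Inter-reduce: drop elements whose leading term is divisible by another's, tail-reduce, and make monic.
Reduced Gröbner basis: {a + 3/26b + 11/26, b^2 + b - 30}.

The lex basis is triangular: the last element involves only b. Solving b^2 + b - 30 = 0 gives b ∈ {-6, 5}; substituting each value into the earlier elements determines the remaining variables.
  b = -6: the earlier basis element becomes a - 7/26 = 0, giving a = 7/26 — point (7/26, -6).
  b = 5: the earlier basis element becomes a + 1 = 0, giving a = -1 — point (-1, 5).

{(7/26, -6), (-1, 5)}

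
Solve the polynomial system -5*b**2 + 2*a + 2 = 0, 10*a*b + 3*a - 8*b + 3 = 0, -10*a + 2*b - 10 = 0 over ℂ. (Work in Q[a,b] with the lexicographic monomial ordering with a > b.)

Compute a lex Gröbner basis by Buchberger's algorithm.
f_1 = 2*a - 5*b**2 + 2, LT = a.
f_2 = 10*a*b + 3*a - 8*b + 3, LT = a*b.
f_3 = -10*a + 2*b - 10, LT = a.

S(f_1,f_2): lcm = a*b. S = -3/10*a - 5/2*b**3 + 9/5*b - 3/10.
  leading term a: subtract (-3/20)·f_1 from -3/10*a - 5/2*b**3 + 9/5*b - 3/10 → -5/2*b**3 - 3/4*b**2 + 9/5*b
  leading term b**3: no divisor's leading term divides it; move -5/2*b**3 to the remainder.
  leading term b**2: no divisor's leading term divides it; move -3/4*b**2 to the remainder.
  leading term b: no divisor's leading term divides it; move 9/5*b to the remainder.
  remainder -5/2*b**3 - 3/4*b**2 + 9/5*b ≠ 0; add h_4 = -5/2*b**3 - 3/4*b**2 + 9/5*b to the basis.

S(f_1,f_3): lcm = a. S = -5/2*b**2 + 1/5*b.
  leading term b**2: no divisor's leading term divides it; move -5/2*b**2 to the remainder.
  leading term b: no divisor's leading term divides it; move 1/5*b to the remainder.
  remainder -5/2*b**2 + 1/5*b ≠ 0; add h_5 = -5/2*b**2 + 1/5*b to the basis.

S(f_2,f_3): lcm = a*b. S = 3/10*a + 1/5*b**2 - 9/5*b + 3/10.
  leading term a: subtract (3/20)·f_1 from 3/10*a + 1/5*b**2 - 9/5*b + 3/10 → 19/20*b**2 - 9/5*b
  leading term b**2: subtract (-19/50)·h_5 from 19/20*b**2 - 9/5*b → -431/250*b
  leading term b: no divisor's leading term divides it; move -431/250*b to the remainder.
  remainder -431/250*b ≠ 0; add h_6 = -431/250*b to the basis.

The other S-polynomials (S(f_1,h_4), S(f_2,h_4), S(f_3,h_4), S(f_1,h_5), S(f_2,h_5), S(f_3,h_5), S(h_4,h_5), S(f_1,h_6), S(f_2,h_6), S(f_3,h_6), S(h_4,h_6), S(h_5,h_6)) all reduce to 0 modulo the current basis, so we have a Gröbner basis.
Inter-reduce: drop elements whose leading term is divisible by another's, tail-reduce, and make monic.
Reduced Gröbner basis: {a + 1, b}.

A lex Gröbner basis eliminates variables successively. Here b depends only on b, with roots {0}; lifting each root through the earlier basis elements recovers the full solutions.
  b = 0: the earlier basis element becomes a + 1 = 0, giving a = -1 — point (-1, 0).

{(-1, 0)}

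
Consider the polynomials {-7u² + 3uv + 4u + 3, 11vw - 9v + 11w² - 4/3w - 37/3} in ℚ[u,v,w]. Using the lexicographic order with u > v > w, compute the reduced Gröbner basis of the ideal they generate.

G = {u² - 3/7uv - 4/7u - 3/7, vw - 9/11v + w² - 4/33w - 37/33}

f_1 = -7u² + 3uv + 4u + 3, LT = u².
f_2 = 11vw - 9v + 11w² - 4/3w - 37/3, LT = vw.

The S-polynomials (S(f_1,f_2)) all reduce to 0 modulo the current basis, so we have a Gröbner basis.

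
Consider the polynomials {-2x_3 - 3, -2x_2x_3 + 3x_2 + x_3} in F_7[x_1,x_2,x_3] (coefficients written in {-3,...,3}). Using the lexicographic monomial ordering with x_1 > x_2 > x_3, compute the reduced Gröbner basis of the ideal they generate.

Buchberger's algorithm terminates because the ascending chain of leading-term ideals stabilizes.

f_1 = -2x_3 - 3, LT = x_3.
f_2 = -2x_2x_3 + 3x_2 + x_3, LT = x_2x_3.

S(f_1,f_2): lcm = x_2x_3. S = 3x_2 - 3x_3.
  leading term x_2: no divisor's leading term divides it; move 3x_2 to the remainder.
  leading term x_3: subtract (-2)·f_1 from -3x_3 → 1
  leading term 1: no divisor's leading term divides it; move 1 to the remainder.
  remainder 3x_2 + 1 ≠ 0; add g_3 = 3x_2 + 1 to the basis.

S(f_1,g_3): leading monomials are coprime, so the S-polynomial reduces to 0 (Buchberger's first criterion).
S(f_2,g_3): lcm = x_2x_3. S = 2x_2 - 2x_3.
  leading term x_2: subtract (3)·g_3 from 2x_2 - 2x_3 → -2x_3 - 3
  leading term x_3: subtract (1)·f_1 from -2x_3 - 3 → 0
  remainder 0.

Every S-polynomial of the final basis reduces to 0, so we have a Gröbner basis.
Inter-reduce: drop elements whose leading term is divisible by another's, tail-reduce, and make monic.

G = {x_2 - 2, x_3 - 2}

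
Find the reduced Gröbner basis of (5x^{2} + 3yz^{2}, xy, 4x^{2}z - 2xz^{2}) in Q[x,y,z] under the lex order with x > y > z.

f_1 = 5x^{2} + 3yz^{2}, LT = x^{2}.
f_2 = xy, LT = xy.
f_3 = 4x^{2}z - 2xz^{2}, LT = x^{2}z.

S(f_1,f_2): lcm = x^{2}y. S = \tfrac{3}{5}y^{2}z^{2}.
  reduce S modulo (f_1, f_2, f_3):
  remainder \tfrac{3}{5}y^{2}z^{2} ≠ 0; add g_4 = \tfrac{3}{5}y^{2}z^{2} to the basis.

S(f_1,f_3): lcm = x^{2}z. S = \tfrac{1}{2}xz^{2} + \tfrac{3}{5}yz^{3}.
  reduce S modulo (f_1, f_2, f_3, g_4):
  remainder \tfrac{1}{2}xz^{2} + \tfrac{3}{5}yz^{3} ≠ 0; add g_5 = \tfrac{1}{2}xz^{2} + \tfrac{3}{5}yz^{3} to the basis.

S(f_1,g_5): lcm = x^{2}z^{2}. S = -\tfrac{6}{5}xyz^{3} + \tfrac{3}{5}yz^{4}.
  reduce S modulo (f_1, f_2, f_3, g_4, g_5):
  remainder \tfrac{3}{5}yz^{4} ≠ 0; add g_6 = \tfrac{3}{5}yz^{4} to the basis.

The other S-polynomials (S(f_2,f_3), S(f_1,g_4), S(f_2,g_4), S(f_3,g_4), S(f_2,g_5), S(f_3,g_5), S(g_4,g_5), S(f_1,g_6), S(f_2,g_6), S(f_3,g_6), S(g_4,g_6), S(g_5,g_6)) all reduce to 0 modulo the current basis, so we have a Gröbner basis.
Inter-reduce: drop elements whose leading term is divisible by another's, tail-reduce, and make monic.

G = {x^{2} + \tfrac{3}{5}yz^{2}, xy, xz^{2} + \tfrac{6}{5}yz^{3}, y^{2}z^{2}, yz^{4}}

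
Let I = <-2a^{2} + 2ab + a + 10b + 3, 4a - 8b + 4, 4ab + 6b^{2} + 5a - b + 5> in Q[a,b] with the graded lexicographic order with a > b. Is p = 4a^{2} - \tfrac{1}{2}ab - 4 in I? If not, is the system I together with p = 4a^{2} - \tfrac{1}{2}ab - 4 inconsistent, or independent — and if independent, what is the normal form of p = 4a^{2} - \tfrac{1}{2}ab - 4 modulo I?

First compute the reduced Gröbner basis of I by Buchberger's algorithm.
f_1 = -2a^{2} + 2ab + a + 10b + 3, LT = a^{2}.
f_2 = 4a - 8b + 4, LT = a.
f_3 = 4ab + 6b^{2} + 5a - b + 5, LT = ab.

S(f_1,f_2): lcm = a^{2}. S = ab - \tfrac{3}{2}a - 5b - \tfrac{3}{2}.
  leading term ab: subtract (\tfrac{1}{4}b)·f_2 from ab - \tfrac{3}{2}a - 5b - \tfrac{3}{2} → 2b^{2} - \tfrac{3}{2}a - 6b - \tfrac{3}{2}
  leading term b^{2}: no divisor's leading term divides it; move 2b^{2} to the remainder.
  leading term a: subtract (-\tfrac{3}{8})·f_2 from -\tfrac{3}{2}a - 6b - \tfrac{3}{2} → -9b
  leading term b: no divisor's leading term divides it; move -9b to the remainder.
  remainder 2b^{2} - 9b ≠ 0; add h_4 = 2b^{2} - 9b to the basis.

S(f_1,f_3): lcm = a^{2}b. S = -\tfrac{5}{2}ab^{2} - \tfrac{5}{4}a^{2} - \tfrac{1}{4}ab - 5b^{2} - \tfrac{5}{4}a - \tfrac{3}{2}b.
  leading term ab^{2}: subtract (-\tfrac{5}{8}b^{2})·f_2 from -\tfrac{5}{2}ab^{2} - \tfrac{5}{4}a^{2} - \tfrac{1}{4}ab - 5b^{2} - \tfrac{5}{4}a - \tfrac{3}{2}b → -5b^{3} - \tfrac{5}{4}a^{2} - \tfrac{1}{4}ab - \tfrac{5}{2}b^{2} - \tfrac{5}{4}a - \tfrac{3}{2}b
  leading term b^{3}: subtract (-\tfrac{5}{2}b)·h_4 from -5b^{3} - \tfrac{5}{4}a^{2} - \tfrac{1}{4}ab - \tfrac{5}{2}b^{2} - \tfrac{5}{4}a - \tfrac{3}{2}b → -\tfrac{5}{4}a^{2} - \tfrac{1}{4}ab - 25b^{2} - \tfrac{5}{4}a - \tfrac{3}{2}b
  leading term a^{2}: subtract (\tfrac{5}{8})·f_1 from -\tfrac{5}{4}a^{2} - \tfrac{1}{4}ab - 25b^{2} - \tfrac{5}{4}a - \tfrac{3}{2}b → -\tfrac{3}{2}ab - 25b^{2} - \tfrac{15}{8}a - \tfrac{31}{4}b - \tfrac{15}{8}
  leading term ab: subtract (-\tfrac{3}{8}b)·f_2 from -\tfrac{3}{2}ab - 25b^{2} - \tfrac{15}{8}a - \tfrac{31}{4}b - \tfrac{15}{8} → -28b^{2} - \tfrac{15}{8}a - \tfrac{25}{4}b - \tfrac{15}{8}
  leading term b^{2}: subtract (-14)·h_4 from -28b^{2} - \tfrac{15}{8}a - \tfrac{25}{4}b - \tfrac{15}{8} → -\tfrac{15}{8}a - \tfrac{529}{4}b - \tfrac{15}{8}
  leading term a: subtract (-\tfrac{15}{32})·f_2 from -\tfrac{15}{8}a - \tfrac{529}{4}b - \tfrac{15}{8} → -136b
  leading term b: no divisor's leading term divides it; move -136b to the remainder.
  remainder -136b ≠ 0; add h_5 = -136b to the basis.

The other S-polynomials (S(f_2,f_3), S(f_1,h_4), S(f_2,h_4), S(f_3,h_4), S(f_1,h_5), S(f_2,h_5), S(f_3,h_5), S(h_4,h_5)) all reduce to 0 modulo the current basis, so we have a Gröbner basis.
Inter-reduce: drop elements whose leading term is divisible by another's, tail-reduce, and make monic.
Reduced Gröbner basis: {a + 1, b}.
Label its elements g_1 = a + 1, g_2 = b.

Reduce p = 4a^{2} - \tfrac{1}{2}ab - 4 modulo G:
  leading term a^{2}: subtract (4a)·g_1 from 4a^{2} - \tfrac{1}{2}ab - 4 → -\tfrac{1}{2}ab - 4a - 4
  leading term ab: subtract (-\tfrac{1}{2}b)·g_1 from -\tfrac{1}{2}ab - 4a - 4 → -4a + \tfrac{1}{2}b - 4
  leading term a: subtract (-4)·g_1 from -4a + \tfrac{1}{2}b - 4 → \tfrac{1}{2}b
  leading term b: subtract (\tfrac{1}{2})·g_2 from \tfrac{1}{2}b → 0
  normal form = 0.
Since the normal form is 0, p ∈ I.

The remainder on division by a Gröbner basis is unique — it is the normal form.

4a^{2} - \tfrac{1}{2}ab - 4 lies in I (it reduces to 0).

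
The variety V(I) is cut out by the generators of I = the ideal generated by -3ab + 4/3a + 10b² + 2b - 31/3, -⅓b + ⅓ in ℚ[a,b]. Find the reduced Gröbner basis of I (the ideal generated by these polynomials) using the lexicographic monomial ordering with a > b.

G = {a - 1, b - 1}

f_1 = -3ab + 4/3a + 10b² + 2b - 31/3, LT = ab.
f_2 = -⅓b + ⅓, LT = b.

S(f_1,f_2): lcm = ab. S = 5/9a - 10/3b² - ⅔b + 31/9.
  leading term a: no divisor's leading term divides it; move 5/9a to the remainder.
  leading term b²: subtract (10b)·f_2 from -10/3b² - ⅔b + 31/9 → -4b + 31/9
  leading term b: subtract (12)·f_2 from -4b + 31/9 → -5/9
  leading term 1: no divisor's leading term divides it; move -5/9 to the remainder.
  remainder 5/9a - 5/9 ≠ 0; add g_3 = 5/9a - 5/9 to the basis.

S(f_1,g_3): lcm = ab. S = -4/9a - 10/3b² + ⅓b + 31/9.
  leading term a: subtract (-⅘)·g_3 from -4/9a - 10/3b² + ⅓b + 31/9 → -10/3b² + ⅓b + 3
  leading term b²: subtract (10b)·f_2 from -10/3b² + ⅓b + 3 → -3b + 3
  leading term b: subtract (9)·f_2 from -3b + 3 → 0
  remainder 0.

S(f_2,g_3): leading monomials are coprime, so the S-polynomial reduces to 0 (Buchberger's first criterion).
Every S-polynomial of the final basis reduces to 0, so we have a Gröbner basis.
Inter-reduce: drop elements whose leading term is divisible by another's, tail-reduce, and make monic.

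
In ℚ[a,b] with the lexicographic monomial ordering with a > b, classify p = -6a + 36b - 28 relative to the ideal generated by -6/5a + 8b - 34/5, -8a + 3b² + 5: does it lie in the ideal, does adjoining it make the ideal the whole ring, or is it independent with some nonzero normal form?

Adjoining -6a + 36b - 28 makes the ideal the whole ring: the system is inconsistent.

First compute the reduced Gröbner basis of I by Buchberger's algorithm.
f_1 = -6/5a + 8b - 34/5, LT = a.
f_2 = -8a + 3b² + 5, LT = a.

S(f_1,f_2): lcm = a. S = ⅜b² - 20/3b + 151/24.
  leading term b²: no divisor's leading term divides it; move ⅜b² to the remainder.
  leading term b: no divisor's leading term divides it; move -20/3b to the remainder.
  leading term 1: no divisor's leading term divides it; move 151/24 to the remainder.
  remainder ⅜b² - 20/3b + 151/24 ≠ 0; add h_3 = ⅜b² - 20/3b + 151/24 to the basis.

S(f_1,h_3): leading monomials are coprime, so the S-polynomial reduces to 0 (Buchberger's first criterion).
S(f_2,h_3): leading monomials are coprime, so the S-polynomial reduces to 0 (Buchberger's first criterion).
Every S-polynomial of the final basis reduces to 0, so we have a Gröbner basis.
Inter-reduce: drop elements whose leading term is divisible by another's, tail-reduce, and make monic.
Reduced Gröbner basis: {a - 20/3b + 17/3, b² - 160/9b + 151/9}.
Label its elements g_1 = a - 20/3b + 17/3, g_2 = b² - 160/9b + 151/9.

Reduce p = -6a + 36b - 28 modulo G:
  leading term a: subtract (-6)·g_1 from -6a + 36b - 28 → -4b + 6
  leading term b: no divisor's leading term divides it; move -4b to the remainder.
  leading term 1: no divisor's leading term divides it; move 6 to the remainder.
  normal form = -4b + 6.
The normal form is nonzero, so p ∉ I. Since p minus its normal form lies in I, I + (p) = I + (r) where r = -4b + 6; decide whether this ideal is the whole ring.
Run Buchberger on G together with r (pairs among the g_i already reduce to 0 since G is a Gröbner basis):
g_1 = a - 20/3b + 17/3, LT = a.
g_2 = b² - 160/9b + 151/9, LT = b².
r = -4b + 6, LT = b.

S(g_1,g_2): leading monomials are coprime, so the S-polynomial reduces to 0 (Buchberger's first criterion).
S(g_1,r): leading monomials are coprime, so the S-polynomial reduces to 0 (Buchberger's first criterion).
S(g_2,r): lcm = b². S = -293/18b + 151/9.
  leading term b: subtract (293/72)·r from -293/18b + 151/9 → -275/36
  leading term 1: no divisor's leading term divides it; move -275/36 to the remainder.
  remainder -275/36 ≠ 0; add m_4 = -275/36 to the basis.

S(g_1,m_4): leading monomials are coprime, so the S-polynomial reduces to 0 (Buchberger's first criterion).
S(g_2,m_4): leading monomials are coprime, so the S-polynomial reduces to 0 (Buchberger's first criterion).
S(r,m_4): leading monomials are coprime, so the S-polynomial reduces to 0 (Buchberger's first criterion).
Every S-polynomial of the final basis reduces to 0, so we have a Gröbner basis.
Inter-reduce: drop elements whose leading term is divisible by another's, tail-reduce, and make monic.
Reduced Gröbner basis: {1}.
The reduced Gröbner basis of I + (p) is {1}: the ideal is the whole ring, so the enlarged system has no common solution — adjoining p is inconsistent.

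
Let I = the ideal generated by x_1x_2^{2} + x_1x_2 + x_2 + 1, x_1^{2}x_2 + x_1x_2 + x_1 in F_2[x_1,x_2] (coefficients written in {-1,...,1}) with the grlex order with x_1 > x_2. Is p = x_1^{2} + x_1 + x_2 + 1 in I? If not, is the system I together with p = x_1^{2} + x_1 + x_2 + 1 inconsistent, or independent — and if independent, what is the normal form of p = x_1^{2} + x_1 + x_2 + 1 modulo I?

First compute the reduced Gröbner basis of I by Buchberger's algorithm.
f_1 = x_1x_2^{2} + x_1x_2 + x_2 + 1, LT = x_1x_2^{2}.
f_2 = x_1^{2}x_2 + x_1x_2 + x_1, LT = x_1^{2}x_2.

S(f_1,f_2): lcm = x_1^{2}x_2^{2}. S = x_1^{2}x_2 + x_1x_2^{2} + x_1.
  reduce S modulo (f_1, f_2):
  remainder x_2 + 1 ≠ 0; add h_3 = x_2 + 1 to the basis.

S(f_2,h_3): lcm = x_1^{2}x_2. S = x_1^{2} + x_1x_2 + x_1.
  reduce S modulo (f_1, f_2, h_3):
  remainder x_1^{2} ≠ 0; add h_4 = x_1^{2} to the basis.

The other S-polynomials (S(f_1,h_3), S(f_1,h_4), S(f_2,h_4), S(h_3,h_4)) all reduce to 0 modulo the current basis, so we have a Gröbner basis.
Inter-reduce: drop elements whose leading term is divisible by another's, tail-reduce, and make monic.
Reduced Gröbner basis: {x_1^{2}, x_2 + 1}.
Label its elements g_1 = x_1^{2}, g_2 = x_2 + 1.

Reduce p = x_1^{2} + x_1 + x_2 + 1 modulo G:
  leading term x_1^{2}: subtract (1)·g_1 from x_1^{2} + x_1 + x_2 + 1 → x_1 + x_2 + 1
  leading term x_1: no divisor's leading term divides it; move x_1 to the remainder.
  leading term x_2: subtract (1)·g_2 from x_2 + 1 → 0
  normal form = x_1.
The normal form is nonzero, so p ∉ I. Since p minus its normal form lies in I, I + (p) = I + (r) where r = x_1; decide whether this ideal is the whole ring.
Run Buchberger on G together with r (pairs among the g_i already reduce to 0 since G is a Gröbner basis):
g_1 = x_1^{2}, LT = x_1^{2}.
g_2 = x_2 + 1, LT = x_2.
r = x_1, LT = x_1.

The S-polynomials (S(g_1,g_2), S(g_1,r), S(g_2,r)) all reduce to 0 modulo the current basis, so we have a Gröbner basis.
Inter-reduce: drop elements whose leading term is divisible by another's, tail-reduce, and make monic.
Reduced Gröbner basis: {x_1, x_2 + 1}.
The reduced Gröbner basis of I + (p) is {x_1, x_2 + 1} ≠ {1}, a proper ideal, so the enlarged system stays consistent: p is independent of I, with normal form x_1.

x_1^{2} + x_1 + x_2 + 1 is independent of I; its normal form modulo I is x_1.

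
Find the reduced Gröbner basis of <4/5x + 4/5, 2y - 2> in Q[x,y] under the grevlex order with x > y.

G = {x + 1, y - 1}

f_1 = 4/5x + 4/5, LT = x.
f_2 = 2y - 2, LT = y.

The S-polynomials (S(f_1,f_2)) all reduce to 0 modulo the current basis, so we have a Gröbner basis.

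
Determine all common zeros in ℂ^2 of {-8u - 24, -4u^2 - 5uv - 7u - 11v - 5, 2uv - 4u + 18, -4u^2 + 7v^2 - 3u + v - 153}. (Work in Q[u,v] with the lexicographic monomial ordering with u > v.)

Compute a lex Gröbner basis by Buchberger's algorithm.
f_1 = -8u - 24, LT = u.
f_2 = -4u^2 - 5uv - 7u - 11v - 5, LT = u^2.
f_3 = 2uv - 4u + 18, LT = uv.
f_4 = -4u^2 - 3u + 7v^2 + v - 153, LT = u^2.

S(f_1,f_2): lcm = u^2. S = -5/4uv + 5/4u - 11/4v - 5/4.
  leading term uv: subtract (5/32v)·f_1 from -5/4uv + 5/4u - 11/4v - 5/4 → 5/4u + v - 5/4
  leading term u: subtract (-5/32)·f_1 from 5/4u + v - 5/4 → v - 5
  leading term v: no divisor's leading term divides it; move v to the remainder.
  leading term 1: no divisor's leading term divides it; move -5 to the remainder.
  remainder v - 5 ≠ 0; add h_5 = v - 5 to the basis.

The other S-polynomials (S(f_1,f_3), S(f_1,f_4), S(f_2,f_3), S(f_2,f_4), S(f_3,f_4), S(f_1,h_5), S(f_2,h_5), S(f_3,h_5), S(f_4,h_5)) all reduce to 0 modulo the current basis, so we have a Gröbner basis.
Inter-reduce: drop elements whose leading term is divisible by another's, tail-reduce, and make monic.
Reduced Gröbner basis: {u + 3, v - 5}.

From the last basis element, v - 5 = 0, so v takes values in {5}. Each choice, substituted upward through the basis, yields the corresponding point(s) of the solution set.
  v = 5: the earlier basis element becomes u + 3 = 0, giving u = -3 — point (-3, 5).
Check: every point annihilates each of the original generators.

{(-3, 5)}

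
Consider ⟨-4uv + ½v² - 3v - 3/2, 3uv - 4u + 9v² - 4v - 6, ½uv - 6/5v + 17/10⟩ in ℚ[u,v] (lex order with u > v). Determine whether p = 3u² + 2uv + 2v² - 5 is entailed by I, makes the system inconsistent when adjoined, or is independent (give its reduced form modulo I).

Adjoining 3u² + 2uv + 2v² - 5 makes the ideal the whole ring: the system is inconsistent.

First compute the reduced Gröbner basis of I by Buchberger's algorithm.
f_1 = -4uv + ½v² - 3v - 3/2, LT = uv.
f_2 = 3uv - 4u + 9v² - 4v - 6, LT = uv.
f_3 = ½uv - 6/5v + 17/10, LT = uv.

S(f_1,f_2): lcm = uv. S = 4/3u - 25/8v² + 25/12v + 19/8.
  leading term u: no divisor's leading term divides it; move 4/3u to the remainder.
  leading term v²: no divisor's leading term divides it; move -25/8v² to the remainder.
  leading term v: no divisor's leading term divides it; move 25/12v to the remainder.
  leading term 1: no divisor's leading term divides it; move 19/8 to the remainder.
  remainder 4/3u - 25/8v² + 25/12v + 19/8 ≠ 0; add h_4 = 4/3u - 25/8v² + 25/12v + 19/8 to the basis.

S(f_1,f_3): lcm = uv. S = -⅛v² + 63/20v - 121/40.
  leading term v²: no divisor's leading term divides it; move -⅛v² to the remainder.
  leading term v: no divisor's leading term divides it; move 63/20v to the remainder.
  leading term 1: no divisor's leading term divides it; move -121/40 to the remainder.
  remainder -⅛v² + 63/20v - 121/40 ≠ 0; add h_5 = -⅛v² + 63/20v - 121/40 to the basis.

S(f_1,h_4): lcm = uv. S = 75/32v³ - 27/16v² - 33/32v + ⅜.
  leading term v³: subtract (-75/4v)·h_5 from 75/32v³ - 27/16v² - 33/32v + ⅜ → 459/8v² - 231/4v + ⅜
  leading term v²: subtract (-459)·h_5 from 459/8v² - 231/4v + ⅜ → 13881/10v - 13881/10
  leading term v: no divisor's leading term divides it; move 13881/10v to the remainder.
  leading term 1: no divisor's leading term divides it; move -13881/10 to the remainder.
  remainder 13881/10v - 13881/10 ≠ 0; add h_6 = 13881/10v - 13881/10 to the basis.

The other S-polynomials (S(f_2,f_3), S(f_2,h_4), S(f_3,h_4), S(f_1,h_5), S(f_2,h_5), S(f_3,h_5), S(h_4,h_5), S(f_1,h_6), S(f_2,h_6), S(f_3,h_6), S(h_4,h_6), S(h_5,h_6)) all reduce to 0 modulo the current basis, so we have a Gröbner basis.
Inter-reduce: drop elements whose leading term is divisible by another's, tail-reduce, and make monic.
Reduced Gröbner basis: {u + 1, v - 1}.
Label its elements g_1 = u + 1, g_2 = v - 1.

Reduce p = 3u² + 2uv + 2v² - 5 modulo G:
  leading term u²: subtract (3u)·g_1 from 3u² + 2uv + 2v² - 5 → 2uv - 3u + 2v² - 5
  leading term uv: subtract (2v)·g_1 from 2uv - 3u + 2v² - 5 → -3u + 2v² - 2v - 5
  leading term u: subtract (-3)·g_1 from -3u + 2v² - 2v - 5 → 2v² - 2v - 2
  leading term v²: subtract (2v)·g_2 from 2v² - 2v - 2 → -2
  leading term 1: no divisor's leading term divides it; move -2 to the remainder.
  normal form = -2.
The normal form is nonzero, so p ∉ I. Since p minus its normal form lies in I, I + (p) = I + (r) where r = -2; decide whether this ideal is the whole ring.
Here r = -2 is a nonzero constant, hence a unit: 1 ∈ I + (p), the Gröbner basis of I + (p) is {1}, and the enlarged system has no common solution — adjoining p is inconsistent.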